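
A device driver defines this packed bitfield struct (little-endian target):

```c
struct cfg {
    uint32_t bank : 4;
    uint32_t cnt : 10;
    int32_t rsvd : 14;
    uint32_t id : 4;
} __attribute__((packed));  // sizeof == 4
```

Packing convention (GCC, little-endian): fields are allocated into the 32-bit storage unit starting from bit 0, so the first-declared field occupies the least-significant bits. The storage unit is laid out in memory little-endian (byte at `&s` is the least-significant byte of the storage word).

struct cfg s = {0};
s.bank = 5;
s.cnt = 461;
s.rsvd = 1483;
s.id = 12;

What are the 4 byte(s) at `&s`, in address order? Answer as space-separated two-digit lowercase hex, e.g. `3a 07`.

bank:4 = 5 → 0x5 << 0 → word 0x00000005
cnt:10 = 461 → 0x1cd << 4 → word 0x00001cd5
rsvd:14 = 1483 → 0x5cb << 14 → word 0x0172dcd5
id:4 = 12 → 0xc << 28 → word 0xc172dcd5
word = 0xc172dcd5 → little-endian bytes:
  [0]=0xd5  [1]=0xdc  [2]=0x72  [3]=0xc1

d5 dc 72 c1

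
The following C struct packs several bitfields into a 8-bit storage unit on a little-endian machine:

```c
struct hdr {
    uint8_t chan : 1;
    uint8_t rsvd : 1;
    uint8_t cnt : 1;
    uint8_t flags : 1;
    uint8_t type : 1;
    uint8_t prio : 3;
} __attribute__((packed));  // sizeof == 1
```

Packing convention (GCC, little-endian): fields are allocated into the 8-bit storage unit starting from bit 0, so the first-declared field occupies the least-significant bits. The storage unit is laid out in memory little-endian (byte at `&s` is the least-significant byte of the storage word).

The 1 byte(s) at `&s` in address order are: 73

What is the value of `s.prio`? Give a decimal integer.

[0]=0x73 (little-endian) → word 0x73
chan:1 @ bit 0 → (0x73>>0)&0x1 = 0x1
rsvd:1 @ bit 1 → (0x73>>1)&0x1 = 0x1
cnt:1 @ bit 2 → (0x73>>2)&0x1 = 0x0
flags:1 @ bit 3 → (0x73>>3)&0x1 = 0x0
type:1 @ bit 4 → (0x73>>4)&0x1 = 0x1
prio:3 @ bit 5 → (0x73>>5)&0x7 = 0x3  ←

3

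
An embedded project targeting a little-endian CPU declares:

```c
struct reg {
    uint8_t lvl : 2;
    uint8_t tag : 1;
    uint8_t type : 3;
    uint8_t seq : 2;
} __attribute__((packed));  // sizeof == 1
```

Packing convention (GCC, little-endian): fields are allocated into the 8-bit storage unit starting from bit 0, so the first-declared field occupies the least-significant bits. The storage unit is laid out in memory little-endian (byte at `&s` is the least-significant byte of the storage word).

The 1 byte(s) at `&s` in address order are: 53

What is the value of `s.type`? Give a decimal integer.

2

[0]=0x53 (little-endian) → word 0x53
lvl [0+:2] = (word>>0) & 0x3 = 3
tag [2+:1] = (word>>2) & 0x1 = 0
type [3+:3] = (word>>3) & 0x7 = 2  ←
seq [6+:2] = (word>>6) & 0x3 = 1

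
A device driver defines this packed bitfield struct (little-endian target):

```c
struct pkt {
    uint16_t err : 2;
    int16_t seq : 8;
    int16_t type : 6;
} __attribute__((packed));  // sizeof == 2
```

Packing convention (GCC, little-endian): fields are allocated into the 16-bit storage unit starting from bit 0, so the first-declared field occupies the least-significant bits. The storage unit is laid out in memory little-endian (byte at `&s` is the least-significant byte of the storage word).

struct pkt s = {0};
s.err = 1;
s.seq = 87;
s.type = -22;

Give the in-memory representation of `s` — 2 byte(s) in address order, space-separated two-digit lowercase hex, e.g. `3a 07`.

5d a9

err:2 = 1 → 0x1 << 0 → word 0x0001
seq:8 = 87 → 0x57 << 2 → word 0x015d
type:6 = -22 → 0x2a << 10 → word 0xa95d
word = 0xa95d → little-endian bytes:
  [0]=0x5d  [1]=0xa9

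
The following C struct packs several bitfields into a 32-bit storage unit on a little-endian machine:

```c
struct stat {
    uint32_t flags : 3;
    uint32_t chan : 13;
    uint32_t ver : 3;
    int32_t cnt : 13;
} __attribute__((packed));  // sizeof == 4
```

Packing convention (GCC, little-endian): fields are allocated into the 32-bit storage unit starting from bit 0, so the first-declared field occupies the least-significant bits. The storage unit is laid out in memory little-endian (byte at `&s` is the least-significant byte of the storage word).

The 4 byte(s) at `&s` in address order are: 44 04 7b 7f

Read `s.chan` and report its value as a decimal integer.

[0]=0x44 [1]=0x04 [2]=0x7b [3]=0x7f (little-endian) → word 0x7f7b0444
flags:3 @ bit 0 → (0x7f7b0444>>0)&0x7 = 0x4
chan:13 @ bit 3 → (0x7f7b0444>>3)&0x1fff = 0x88  ←
ver:3 @ bit 16 → (0x7f7b0444>>16)&0x7 = 0x3
cnt:13 @ bit 19 → (0x7f7b0444>>19)&0x1fff = 0xfef

136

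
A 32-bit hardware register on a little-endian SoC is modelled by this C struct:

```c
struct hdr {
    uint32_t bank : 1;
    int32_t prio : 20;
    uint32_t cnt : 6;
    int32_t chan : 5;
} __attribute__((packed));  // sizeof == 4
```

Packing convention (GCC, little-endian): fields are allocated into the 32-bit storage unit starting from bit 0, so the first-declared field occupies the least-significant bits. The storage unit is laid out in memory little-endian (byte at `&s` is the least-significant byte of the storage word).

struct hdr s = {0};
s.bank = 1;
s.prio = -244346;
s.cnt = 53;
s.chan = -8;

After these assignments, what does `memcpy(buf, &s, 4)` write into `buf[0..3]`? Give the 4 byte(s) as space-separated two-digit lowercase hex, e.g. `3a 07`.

0d 8b b8 c6

bank:1 = 1 → 0x1 << 0 → word 0x00000001
prio:20 = -244346 → 0xc4586 << 1 → word 0x00188b0d
cnt:6 = 53 → 0x35 << 21 → word 0x06b88b0d
chan:5 = -8 → 0x18 << 27 → word 0xc6b88b0d
word = 0xc6b88b0d → little-endian bytes:
  [0]=0x0d  [1]=0x8b  [2]=0xb8  [3]=0xc6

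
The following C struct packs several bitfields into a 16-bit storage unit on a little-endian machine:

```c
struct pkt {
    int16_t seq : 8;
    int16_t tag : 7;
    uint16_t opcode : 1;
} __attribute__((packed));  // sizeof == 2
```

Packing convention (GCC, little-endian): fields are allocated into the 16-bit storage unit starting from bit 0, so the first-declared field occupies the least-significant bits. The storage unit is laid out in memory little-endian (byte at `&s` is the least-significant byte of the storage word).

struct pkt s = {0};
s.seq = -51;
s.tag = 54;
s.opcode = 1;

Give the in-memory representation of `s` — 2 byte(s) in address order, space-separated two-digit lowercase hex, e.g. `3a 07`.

seq:8 = -51 → 0xcd << 0 → word 0x00cd
tag:7 = 54 → 0x36 << 8 → word 0x36cd
opcode:1 = 1 → 0x1 << 15 → word 0xb6cd
word = 0xb6cd → little-endian bytes:
  [0]=0xcd  [1]=0xb6

cd b6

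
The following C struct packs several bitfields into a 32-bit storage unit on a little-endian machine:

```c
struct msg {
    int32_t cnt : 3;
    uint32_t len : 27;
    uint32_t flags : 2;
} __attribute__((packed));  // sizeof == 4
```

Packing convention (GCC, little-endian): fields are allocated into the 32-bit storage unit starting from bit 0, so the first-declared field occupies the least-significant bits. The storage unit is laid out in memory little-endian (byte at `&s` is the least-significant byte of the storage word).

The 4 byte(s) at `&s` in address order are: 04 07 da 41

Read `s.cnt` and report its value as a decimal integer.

-4

[0]=0x04 [1]=0x07 [2]=0xda [3]=0x41 (little-endian) → word 0x41da0704
cnt:3 @ bit 0 → (0x41da0704>>0)&0x7 = 0x4  ←
len:27 @ bit 3 → (0x41da0704>>3)&0x7ffffff = 0x3b40e0
flags:2 @ bit 30 → (0x41da0704>>30)&0x3 = 0x1
cnt signed 3b, MSB=1: 4 - 8 = -4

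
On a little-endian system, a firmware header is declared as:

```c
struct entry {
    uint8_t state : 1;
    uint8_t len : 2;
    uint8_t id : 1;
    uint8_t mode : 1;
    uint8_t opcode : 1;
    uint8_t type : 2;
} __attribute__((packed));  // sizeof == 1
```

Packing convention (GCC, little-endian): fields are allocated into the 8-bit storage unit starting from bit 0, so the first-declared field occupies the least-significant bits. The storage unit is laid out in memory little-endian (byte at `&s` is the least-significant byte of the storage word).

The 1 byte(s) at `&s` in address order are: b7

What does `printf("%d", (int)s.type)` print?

2

[0]=0xb7 (little-endian) → word 0xb7
state:1 @ bit 0 → (0xb7>>0)&0x1 = 0x1
len:2 @ bit 1 → (0xb7>>1)&0x3 = 0x3
id:1 @ bit 3 → (0xb7>>3)&0x1 = 0x0
mode:1 @ bit 4 → (0xb7>>4)&0x1 = 0x1
opcode:1 @ bit 5 → (0xb7>>5)&0x1 = 0x1
type:2 @ bit 6 → (0xb7>>6)&0x3 = 0x2  ←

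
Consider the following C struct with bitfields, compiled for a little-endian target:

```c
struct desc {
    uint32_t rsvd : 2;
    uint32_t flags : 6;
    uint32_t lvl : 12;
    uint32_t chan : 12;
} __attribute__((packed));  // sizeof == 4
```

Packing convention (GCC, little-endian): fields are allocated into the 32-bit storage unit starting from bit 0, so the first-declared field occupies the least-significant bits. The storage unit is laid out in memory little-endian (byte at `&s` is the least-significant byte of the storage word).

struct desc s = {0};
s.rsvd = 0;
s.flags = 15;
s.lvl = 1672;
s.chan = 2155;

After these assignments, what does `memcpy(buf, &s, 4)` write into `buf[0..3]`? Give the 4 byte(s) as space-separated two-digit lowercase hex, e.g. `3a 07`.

rsvd (2b) val=0 bits=0x0 at bit 0: 0x00000000
flags (6b) val=15 bits=0xf at bit 2: 0x0000003c
lvl (12b) val=1672 bits=0x688 at bit 8: 0x0006883c
chan (12b) val=2155 bits=0x86b at bit 20: 0x86b6883c
word = 0x86b6883c → little-endian bytes:
  [0]=0x3c  [1]=0x88  [2]=0xb6  [3]=0x86

3c 88 b6 86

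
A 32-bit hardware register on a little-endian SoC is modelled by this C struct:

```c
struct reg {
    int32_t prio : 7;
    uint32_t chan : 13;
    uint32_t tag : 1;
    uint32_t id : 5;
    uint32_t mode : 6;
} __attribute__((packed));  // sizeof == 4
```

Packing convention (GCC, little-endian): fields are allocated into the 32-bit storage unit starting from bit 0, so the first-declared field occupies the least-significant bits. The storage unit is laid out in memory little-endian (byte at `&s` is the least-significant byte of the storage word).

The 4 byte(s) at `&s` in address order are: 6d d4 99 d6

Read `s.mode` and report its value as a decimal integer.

53

[0]=0x6d [1]=0xd4 [2]=0x99 [3]=0xd6 (little-endian) → word 0xd699d46d
prio [0+:7] = (word>>0) & 0x7f = 109
chan [7+:13] = (word>>7) & 0x1fff = 5032
tag [20+:1] = (word>>20) & 0x1 = 1
id [21+:5] = (word>>21) & 0x1f = 20
mode [26+:6] = (word>>26) & 0x3f = 53  ←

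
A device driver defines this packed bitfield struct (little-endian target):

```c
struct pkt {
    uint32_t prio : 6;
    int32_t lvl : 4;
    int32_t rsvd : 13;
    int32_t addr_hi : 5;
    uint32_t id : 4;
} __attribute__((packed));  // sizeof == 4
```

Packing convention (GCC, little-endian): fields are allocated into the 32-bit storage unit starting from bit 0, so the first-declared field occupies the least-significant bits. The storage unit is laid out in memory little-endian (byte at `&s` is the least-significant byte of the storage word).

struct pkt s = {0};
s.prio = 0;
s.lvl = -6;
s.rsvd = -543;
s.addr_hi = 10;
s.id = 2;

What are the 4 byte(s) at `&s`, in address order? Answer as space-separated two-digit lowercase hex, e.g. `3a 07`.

80 86 77 25

prio:6 = 0 → 0x0 << 0 → word 0x00000000
lvl:4 = -6 → 0xa << 6 → word 0x00000280
rsvd:13 = -543 → 0x1de1 << 10 → word 0x00778680
addr_hi:5 = 10 → 0xa << 23 → word 0x05778680
id:4 = 2 → 0x2 << 28 → word 0x25778680
word = 0x25778680 → little-endian bytes:
  [0]=0x80  [1]=0x86  [2]=0x77  [3]=0x25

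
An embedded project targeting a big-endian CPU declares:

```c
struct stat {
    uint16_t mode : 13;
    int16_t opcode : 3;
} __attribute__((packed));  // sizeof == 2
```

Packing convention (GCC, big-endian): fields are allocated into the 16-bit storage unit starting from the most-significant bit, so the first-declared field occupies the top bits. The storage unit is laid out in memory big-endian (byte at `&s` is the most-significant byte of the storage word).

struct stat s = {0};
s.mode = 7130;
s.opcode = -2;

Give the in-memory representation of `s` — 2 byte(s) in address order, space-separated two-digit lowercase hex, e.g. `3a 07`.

mode (13b) val=7130 bits=0x1bda at bit 3: 0xded0
opcode (3b) val=-2 bits=0x6 at bit 0: 0xded6
word = 0xded6 → big-endian bytes:
  [0]=0xde  [1]=0xd6

de d6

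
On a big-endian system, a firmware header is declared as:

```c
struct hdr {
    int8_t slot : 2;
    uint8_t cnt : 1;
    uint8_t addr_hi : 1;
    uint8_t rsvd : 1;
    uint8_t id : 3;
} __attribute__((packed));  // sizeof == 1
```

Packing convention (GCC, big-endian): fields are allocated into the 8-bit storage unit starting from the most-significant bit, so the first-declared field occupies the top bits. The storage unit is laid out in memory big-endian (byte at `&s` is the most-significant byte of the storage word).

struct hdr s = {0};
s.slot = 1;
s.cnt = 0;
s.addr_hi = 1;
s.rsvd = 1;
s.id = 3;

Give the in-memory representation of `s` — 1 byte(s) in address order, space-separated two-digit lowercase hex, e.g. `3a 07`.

5b

slot (2b) val=1 bits=0x1 at bit 6: 0x40
cnt (1b) val=0 bits=0x0 at bit 5: 0x40
addr_hi (1b) val=1 bits=0x1 at bit 4: 0x50
rsvd (1b) val=1 bits=0x1 at bit 3: 0x58
id (3b) val=3 bits=0x3 at bit 0: 0x5b
word = 0x5b → big-endian bytes:
  [0]=0x5b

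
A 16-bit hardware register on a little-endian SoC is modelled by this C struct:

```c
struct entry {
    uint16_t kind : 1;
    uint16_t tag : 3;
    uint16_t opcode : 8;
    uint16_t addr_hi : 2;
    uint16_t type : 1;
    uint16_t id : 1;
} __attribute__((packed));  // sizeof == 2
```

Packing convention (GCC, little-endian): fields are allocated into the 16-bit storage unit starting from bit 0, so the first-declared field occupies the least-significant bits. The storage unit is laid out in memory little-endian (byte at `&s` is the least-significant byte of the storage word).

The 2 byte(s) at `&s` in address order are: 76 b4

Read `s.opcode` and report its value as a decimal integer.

[0]=0x76 [1]=0xb4 (little-endian) → word 0xb476
kind [0+:1] = (word>>0) & 0x1 = 0
tag [1+:3] = (word>>1) & 0x7 = 3
opcode [4+:8] = (word>>4) & 0xff = 71  ←
addr_hi [12+:2] = (word>>12) & 0x3 = 3
type [14+:1] = (word>>14) & 0x1 = 0
id [15+:1] = (word>>15) & 0x1 = 1

71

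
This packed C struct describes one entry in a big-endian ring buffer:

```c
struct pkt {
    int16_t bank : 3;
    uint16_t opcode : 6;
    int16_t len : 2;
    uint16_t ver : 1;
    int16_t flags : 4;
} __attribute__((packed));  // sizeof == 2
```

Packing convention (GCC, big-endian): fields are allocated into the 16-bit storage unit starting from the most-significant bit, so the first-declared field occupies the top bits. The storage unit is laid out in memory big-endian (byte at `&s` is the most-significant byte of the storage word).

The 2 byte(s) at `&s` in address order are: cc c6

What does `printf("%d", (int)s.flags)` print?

6

[0]=0xcc [1]=0xc6 (big-endian) → word 0xccc6
bank:3 @ bit 13 → (0xccc6>>13)&0x7 = 0x6
opcode:6 @ bit 7 → (0xccc6>>7)&0x3f = 0x19
len:2 @ bit 5 → (0xccc6>>5)&0x3 = 0x2
ver:1 @ bit 4 → (0xccc6>>4)&0x1 = 0x0
flags:4 @ bit 0 → (0xccc6>>0)&0xf = 0x6  ←
flags signed 4b, MSB=0: value = 6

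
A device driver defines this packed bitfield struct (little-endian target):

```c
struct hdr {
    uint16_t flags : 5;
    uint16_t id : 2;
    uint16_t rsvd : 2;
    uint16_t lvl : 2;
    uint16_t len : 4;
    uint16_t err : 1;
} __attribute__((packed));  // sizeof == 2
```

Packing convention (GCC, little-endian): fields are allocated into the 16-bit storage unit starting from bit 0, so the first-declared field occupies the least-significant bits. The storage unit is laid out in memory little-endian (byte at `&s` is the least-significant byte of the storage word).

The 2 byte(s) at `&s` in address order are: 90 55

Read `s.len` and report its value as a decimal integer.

[0]=0x90 [1]=0x55 (little-endian) → word 0x5590
flags [0+:5] = (word>>0) & 0x1f = 16
id [5+:2] = (word>>5) & 0x3 = 0
rsvd [7+:2] = (word>>7) & 0x3 = 3
lvl [9+:2] = (word>>9) & 0x3 = 2
len [11+:4] = (word>>11) & 0xf = 10  ←
err [15+:1] = (word>>15) & 0x1 = 0

10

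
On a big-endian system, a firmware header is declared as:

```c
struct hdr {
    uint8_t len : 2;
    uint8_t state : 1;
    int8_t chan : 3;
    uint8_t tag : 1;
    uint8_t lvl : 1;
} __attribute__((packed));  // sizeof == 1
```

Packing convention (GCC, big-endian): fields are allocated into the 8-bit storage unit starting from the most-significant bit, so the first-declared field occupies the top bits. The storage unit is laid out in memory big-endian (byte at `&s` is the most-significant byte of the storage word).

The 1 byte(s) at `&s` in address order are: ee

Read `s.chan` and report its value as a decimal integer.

3

[0]=0xee (big-endian) → word 0xee
len:2 @ bit 6 → (0xee>>6)&0x3 = 0x3
state:1 @ bit 5 → (0xee>>5)&0x1 = 0x1
chan:3 @ bit 2 → (0xee>>2)&0x7 = 0x3  ←
tag:1 @ bit 1 → (0xee>>1)&0x1 = 0x1
lvl:1 @ bit 0 → (0xee>>0)&0x1 = 0x0
chan signed 3b, MSB=0: value = 3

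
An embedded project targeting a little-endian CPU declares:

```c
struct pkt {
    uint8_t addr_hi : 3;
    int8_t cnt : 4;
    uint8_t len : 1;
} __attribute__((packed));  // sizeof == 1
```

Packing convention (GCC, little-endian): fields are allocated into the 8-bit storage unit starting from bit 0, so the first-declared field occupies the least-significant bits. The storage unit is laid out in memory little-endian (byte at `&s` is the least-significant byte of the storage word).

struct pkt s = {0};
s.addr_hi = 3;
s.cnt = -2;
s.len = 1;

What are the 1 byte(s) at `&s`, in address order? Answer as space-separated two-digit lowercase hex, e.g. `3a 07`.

[0+:3] addr_hi=3 & 0x7 = 0x3; word=0x03
[3+:4] cnt=-2 & 0xf = 0xe; word=0x73
[7+:1] len=1 & 0x1 = 0x1; word=0xf3
word = 0xf3 → little-endian bytes:
  [0]=0xf3

f3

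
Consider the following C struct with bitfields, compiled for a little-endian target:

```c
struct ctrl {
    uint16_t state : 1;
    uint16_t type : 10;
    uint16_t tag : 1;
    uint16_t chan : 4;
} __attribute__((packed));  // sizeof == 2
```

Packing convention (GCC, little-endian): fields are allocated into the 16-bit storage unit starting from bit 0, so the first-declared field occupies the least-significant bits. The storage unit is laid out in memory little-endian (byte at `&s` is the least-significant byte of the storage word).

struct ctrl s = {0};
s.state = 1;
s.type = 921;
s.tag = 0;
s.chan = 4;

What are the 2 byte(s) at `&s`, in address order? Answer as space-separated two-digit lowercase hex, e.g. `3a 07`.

[0+:1] state=1 & 0x1 = 0x1; word=0x0001
[1+:10] type=921 & 0x3ff = 0x399; word=0x0733
[11+:1] tag=0 & 0x1 = 0x0; word=0x0733
[12+:4] chan=4 & 0xf = 0x4; word=0x4733
word = 0x4733 → little-endian bytes:
  [0]=0x33  [1]=0x47

33 47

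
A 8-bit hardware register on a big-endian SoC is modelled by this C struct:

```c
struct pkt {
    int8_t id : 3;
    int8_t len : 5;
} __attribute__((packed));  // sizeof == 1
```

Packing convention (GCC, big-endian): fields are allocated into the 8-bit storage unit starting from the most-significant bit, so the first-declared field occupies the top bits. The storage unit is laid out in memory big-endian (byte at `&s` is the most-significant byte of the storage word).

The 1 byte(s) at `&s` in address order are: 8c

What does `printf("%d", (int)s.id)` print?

[0]=0x8c (big-endian) → word 0x8c
id [5+:3] = (word>>5) & 0x7 = 4  ←
len [0+:5] = (word>>0) & 0x1f = 12
id signed 3b, MSB=1: 4 - 8 = -4

-4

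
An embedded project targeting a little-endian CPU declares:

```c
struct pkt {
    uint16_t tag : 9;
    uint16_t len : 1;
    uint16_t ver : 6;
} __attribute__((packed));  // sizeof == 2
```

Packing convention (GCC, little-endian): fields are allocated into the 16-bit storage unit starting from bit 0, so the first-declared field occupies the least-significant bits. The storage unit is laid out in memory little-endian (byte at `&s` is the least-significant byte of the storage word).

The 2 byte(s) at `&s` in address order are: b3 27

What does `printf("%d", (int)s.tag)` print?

435

[0]=0xb3 [1]=0x27 (little-endian) → word 0x27b3
tag [0+:9] = (word>>0) & 0x1ff = 435  ←
len [9+:1] = (word>>9) & 0x1 = 1
ver [10+:6] = (word>>10) & 0x3f = 9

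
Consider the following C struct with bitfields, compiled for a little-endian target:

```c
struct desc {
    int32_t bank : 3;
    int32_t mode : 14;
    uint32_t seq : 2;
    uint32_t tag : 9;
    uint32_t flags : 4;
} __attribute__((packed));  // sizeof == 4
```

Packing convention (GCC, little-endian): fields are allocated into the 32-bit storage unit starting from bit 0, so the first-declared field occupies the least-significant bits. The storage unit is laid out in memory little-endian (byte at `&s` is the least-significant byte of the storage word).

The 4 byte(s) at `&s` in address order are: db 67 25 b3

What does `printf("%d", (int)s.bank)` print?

[0]=0xdb [1]=0x67 [2]=0x25 [3]=0xb3 (little-endian) → word 0xb32567db
bank:3 @ bit 0 → (0xb32567db>>0)&0x7 = 0x3  ←
mode:14 @ bit 3 → (0xb32567db>>3)&0x3fff = 0x2cfb
seq:2 @ bit 17 → (0xb32567db>>17)&0x3 = 0x2
tag:9 @ bit 19 → (0xb32567db>>19)&0x1ff = 0x64
flags:4 @ bit 28 → (0xb32567db>>28)&0xf = 0xb
bank signed 3b, MSB=0: value = 3

3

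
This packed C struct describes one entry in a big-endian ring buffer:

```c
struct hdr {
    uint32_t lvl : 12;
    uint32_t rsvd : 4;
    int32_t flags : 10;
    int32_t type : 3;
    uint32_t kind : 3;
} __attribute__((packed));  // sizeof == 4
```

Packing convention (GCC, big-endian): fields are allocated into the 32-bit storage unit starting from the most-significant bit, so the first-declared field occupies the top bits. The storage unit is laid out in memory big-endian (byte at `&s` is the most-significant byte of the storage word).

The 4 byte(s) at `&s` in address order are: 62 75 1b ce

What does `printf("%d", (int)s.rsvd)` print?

[0]=0x62 [1]=0x75 [2]=0x1b [3]=0xce (big-endian) → word 0x62751bce
lvl [20+:12] = (word>>20) & 0xfff = 1575
rsvd [16+:4] = (word>>16) & 0xf = 5  ←
flags [6+:10] = (word>>6) & 0x3ff = 111
type [3+:3] = (word>>3) & 0x7 = 1
kind [0+:3] = (word>>0) & 0x7 = 6

5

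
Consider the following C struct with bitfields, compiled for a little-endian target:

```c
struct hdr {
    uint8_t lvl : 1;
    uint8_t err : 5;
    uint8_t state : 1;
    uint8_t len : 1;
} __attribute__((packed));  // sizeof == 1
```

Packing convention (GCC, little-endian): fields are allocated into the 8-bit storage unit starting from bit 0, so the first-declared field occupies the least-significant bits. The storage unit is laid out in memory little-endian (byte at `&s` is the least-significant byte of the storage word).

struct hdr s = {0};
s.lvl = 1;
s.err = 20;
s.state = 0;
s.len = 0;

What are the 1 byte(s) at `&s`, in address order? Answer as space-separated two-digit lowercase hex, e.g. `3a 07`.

[0+:1] lvl=1 & 0x1 = 0x1; word=0x01
[1+:5] err=20 & 0x1f = 0x14; word=0x29
[6+:1] state=0 & 0x1 = 0x0; word=0x29
[7+:1] len=0 & 0x1 = 0x0; word=0x29
word = 0x29 → little-endian bytes:
  [0]=0x29

29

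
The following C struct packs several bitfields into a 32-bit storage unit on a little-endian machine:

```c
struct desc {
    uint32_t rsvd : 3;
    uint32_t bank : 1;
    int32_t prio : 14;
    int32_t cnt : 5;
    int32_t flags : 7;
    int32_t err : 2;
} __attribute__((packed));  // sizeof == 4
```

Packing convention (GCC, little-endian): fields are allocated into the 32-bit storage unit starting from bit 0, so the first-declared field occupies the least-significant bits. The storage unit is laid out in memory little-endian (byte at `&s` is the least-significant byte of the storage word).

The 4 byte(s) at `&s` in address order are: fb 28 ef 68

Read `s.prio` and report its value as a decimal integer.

[0]=0xfb [1]=0x28 [2]=0xef [3]=0x68 (little-endian) → word 0x68ef28fb
rsvd [0+:3] = (word>>0) & 0x7 = 3
bank [3+:1] = (word>>3) & 0x1 = 1
prio [4+:14] = (word>>4) & 0x3fff = 12943  ←
cnt [18+:5] = (word>>18) & 0x1f = 27
flags [23+:7] = (word>>23) & 0x7f = 81
err [30+:2] = (word>>30) & 0x3 = 1
prio signed 14b, MSB=1: 12943 - 16384 = -3441

-3441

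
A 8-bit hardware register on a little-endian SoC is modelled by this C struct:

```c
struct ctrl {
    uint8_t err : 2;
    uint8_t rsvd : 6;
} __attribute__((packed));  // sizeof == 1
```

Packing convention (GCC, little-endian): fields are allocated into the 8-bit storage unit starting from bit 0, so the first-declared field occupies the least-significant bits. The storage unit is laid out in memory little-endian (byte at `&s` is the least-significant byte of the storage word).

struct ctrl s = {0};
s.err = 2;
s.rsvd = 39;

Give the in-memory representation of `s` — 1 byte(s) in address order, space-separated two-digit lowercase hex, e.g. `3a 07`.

9e

err:2 = 2 → 0x2 << 0 → word 0x02
rsvd:6 = 39 → 0x27 << 2 → word 0x9e
word = 0x9e → little-endian bytes:
  [0]=0x9e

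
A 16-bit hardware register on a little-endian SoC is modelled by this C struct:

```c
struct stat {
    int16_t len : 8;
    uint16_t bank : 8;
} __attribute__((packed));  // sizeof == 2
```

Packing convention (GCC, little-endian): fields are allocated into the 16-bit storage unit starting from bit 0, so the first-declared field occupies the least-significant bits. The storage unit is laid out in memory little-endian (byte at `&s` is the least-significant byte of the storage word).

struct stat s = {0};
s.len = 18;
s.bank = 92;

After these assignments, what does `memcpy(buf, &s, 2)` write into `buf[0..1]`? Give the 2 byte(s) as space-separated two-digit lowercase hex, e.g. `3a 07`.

12 5c

len:8 = 18 → 0x12 << 0 → word 0x0012
bank:8 = 92 → 0x5c << 8 → word 0x5c12
word = 0x5c12 → little-endian bytes:
  [0]=0x12  [1]=0x5c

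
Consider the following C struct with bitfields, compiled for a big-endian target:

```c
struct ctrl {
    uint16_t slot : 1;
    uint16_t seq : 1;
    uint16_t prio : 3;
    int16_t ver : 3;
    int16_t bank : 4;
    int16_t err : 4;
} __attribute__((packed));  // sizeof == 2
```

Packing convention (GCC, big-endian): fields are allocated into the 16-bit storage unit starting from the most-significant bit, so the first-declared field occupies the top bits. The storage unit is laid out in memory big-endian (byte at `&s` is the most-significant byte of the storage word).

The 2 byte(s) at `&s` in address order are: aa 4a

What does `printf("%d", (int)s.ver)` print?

2

[0]=0xaa [1]=0x4a (big-endian) → word 0xaa4a
slot:1 @ bit 15 → (0xaa4a>>15)&0x1 = 0x1
seq:1 @ bit 14 → (0xaa4a>>14)&0x1 = 0x0
prio:3 @ bit 11 → (0xaa4a>>11)&0x7 = 0x5
ver:3 @ bit 8 → (0xaa4a>>8)&0x7 = 0x2  ←
bank:4 @ bit 4 → (0xaa4a>>4)&0xf = 0x4
err:4 @ bit 0 → (0xaa4a>>0)&0xf = 0xa
ver signed 3b, MSB=0: value = 2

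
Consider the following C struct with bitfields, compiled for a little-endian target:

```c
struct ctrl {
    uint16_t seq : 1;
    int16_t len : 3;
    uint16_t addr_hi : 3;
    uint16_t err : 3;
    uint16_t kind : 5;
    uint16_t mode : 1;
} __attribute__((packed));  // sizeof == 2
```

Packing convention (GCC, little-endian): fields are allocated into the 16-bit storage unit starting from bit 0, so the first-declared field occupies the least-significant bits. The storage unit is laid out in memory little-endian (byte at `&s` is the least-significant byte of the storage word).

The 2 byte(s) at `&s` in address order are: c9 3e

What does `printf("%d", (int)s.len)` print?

[0]=0xc9 [1]=0x3e (little-endian) → word 0x3ec9
seq [0+:1] = (word>>0) & 0x1 = 1
len [1+:3] = (word>>1) & 0x7 = 4  ←
addr_hi [4+:3] = (word>>4) & 0x7 = 4
err [7+:3] = (word>>7) & 0x7 = 5
kind [10+:5] = (word>>10) & 0x1f = 15
mode [15+:1] = (word>>15) & 0x1 = 0
len signed 3b, MSB=1: 4 - 8 = -4

-4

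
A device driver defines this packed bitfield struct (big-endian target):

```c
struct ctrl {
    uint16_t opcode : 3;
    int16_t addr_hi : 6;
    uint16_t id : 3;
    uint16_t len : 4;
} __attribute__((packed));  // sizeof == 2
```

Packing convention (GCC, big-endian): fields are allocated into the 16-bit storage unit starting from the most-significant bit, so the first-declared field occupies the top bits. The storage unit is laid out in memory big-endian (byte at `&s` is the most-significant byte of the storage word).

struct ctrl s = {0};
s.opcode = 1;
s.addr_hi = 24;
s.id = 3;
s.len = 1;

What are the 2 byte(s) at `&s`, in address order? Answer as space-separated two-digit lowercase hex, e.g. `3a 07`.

2c 31

opcode (3b) val=1 bits=0x1 at bit 13: 0x2000
addr_hi (6b) val=24 bits=0x18 at bit 7: 0x2c00
id (3b) val=3 bits=0x3 at bit 4: 0x2c30
len (4b) val=1 bits=0x1 at bit 0: 0x2c31
word = 0x2c31 → big-endian bytes:
  [0]=0x2c  [1]=0x31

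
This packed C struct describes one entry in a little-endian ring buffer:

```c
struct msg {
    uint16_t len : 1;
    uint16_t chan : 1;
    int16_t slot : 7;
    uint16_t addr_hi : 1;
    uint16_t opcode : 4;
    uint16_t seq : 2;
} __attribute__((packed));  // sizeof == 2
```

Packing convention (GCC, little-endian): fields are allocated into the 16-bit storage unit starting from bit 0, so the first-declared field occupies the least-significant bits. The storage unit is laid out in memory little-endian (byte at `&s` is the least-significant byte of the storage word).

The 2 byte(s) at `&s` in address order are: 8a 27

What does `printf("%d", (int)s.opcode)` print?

9

[0]=0x8a [1]=0x27 (little-endian) → word 0x278a
len [0+:1] = (word>>0) & 0x1 = 0
chan [1+:1] = (word>>1) & 0x1 = 1
slot [2+:7] = (word>>2) & 0x7f = 98
addr_hi [9+:1] = (word>>9) & 0x1 = 1
opcode [10+:4] = (word>>10) & 0xf = 9  ←
seq [14+:2] = (word>>14) & 0x3 = 0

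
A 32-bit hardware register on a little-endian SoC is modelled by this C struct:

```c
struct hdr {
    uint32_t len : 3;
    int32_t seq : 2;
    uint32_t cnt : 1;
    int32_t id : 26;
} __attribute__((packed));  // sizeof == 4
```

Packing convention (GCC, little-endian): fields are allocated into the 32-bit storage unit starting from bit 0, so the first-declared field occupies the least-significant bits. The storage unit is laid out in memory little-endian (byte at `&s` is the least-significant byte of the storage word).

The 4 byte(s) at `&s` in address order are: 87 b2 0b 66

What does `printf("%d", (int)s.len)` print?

7

[0]=0x87 [1]=0xb2 [2]=0x0b [3]=0x66 (little-endian) → word 0x660bb287
len [0+:3] = (word>>0) & 0x7 = 7  ←
seq [3+:2] = (word>>3) & 0x3 = 0
cnt [5+:1] = (word>>5) & 0x1 = 0
id [6+:26] = (word>>6) & 0x3ffffff = 26750666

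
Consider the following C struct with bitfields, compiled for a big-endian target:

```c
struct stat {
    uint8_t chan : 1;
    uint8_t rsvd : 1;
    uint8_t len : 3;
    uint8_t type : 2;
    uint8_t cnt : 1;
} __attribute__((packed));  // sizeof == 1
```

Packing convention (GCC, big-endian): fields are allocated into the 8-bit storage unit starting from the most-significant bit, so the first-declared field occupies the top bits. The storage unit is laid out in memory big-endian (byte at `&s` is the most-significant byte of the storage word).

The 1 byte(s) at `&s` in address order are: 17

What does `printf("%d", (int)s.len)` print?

2

[0]=0x17 (big-endian) → word 0x17
chan [7+:1] = (word>>7) & 0x1 = 0
rsvd [6+:1] = (word>>6) & 0x1 = 0
len [3+:3] = (word>>3) & 0x7 = 2  ←
type [1+:2] = (word>>1) & 0x3 = 3
cnt [0+:1] = (word>>0) & 0x1 = 1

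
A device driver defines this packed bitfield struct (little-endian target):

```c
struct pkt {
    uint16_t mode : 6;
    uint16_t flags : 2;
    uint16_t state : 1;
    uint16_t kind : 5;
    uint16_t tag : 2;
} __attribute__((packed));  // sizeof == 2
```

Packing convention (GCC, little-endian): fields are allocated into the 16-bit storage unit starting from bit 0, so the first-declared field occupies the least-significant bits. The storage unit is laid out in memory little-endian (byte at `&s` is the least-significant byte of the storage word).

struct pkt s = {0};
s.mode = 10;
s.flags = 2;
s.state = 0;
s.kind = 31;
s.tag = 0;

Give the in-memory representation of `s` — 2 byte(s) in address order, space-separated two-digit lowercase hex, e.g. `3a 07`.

8a 3e

[0+:6] mode=10 & 0x3f = 0xa; word=0x000a
[6+:2] flags=2 & 0x3 = 0x2; word=0x008a
[8+:1] state=0 & 0x1 = 0x0; word=0x008a
[9+:5] kind=31 & 0x1f = 0x1f; word=0x3e8a
[14+:2] tag=0 & 0x3 = 0x0; word=0x3e8a
word = 0x3e8a → little-endian bytes:
  [0]=0x8a  [1]=0x3e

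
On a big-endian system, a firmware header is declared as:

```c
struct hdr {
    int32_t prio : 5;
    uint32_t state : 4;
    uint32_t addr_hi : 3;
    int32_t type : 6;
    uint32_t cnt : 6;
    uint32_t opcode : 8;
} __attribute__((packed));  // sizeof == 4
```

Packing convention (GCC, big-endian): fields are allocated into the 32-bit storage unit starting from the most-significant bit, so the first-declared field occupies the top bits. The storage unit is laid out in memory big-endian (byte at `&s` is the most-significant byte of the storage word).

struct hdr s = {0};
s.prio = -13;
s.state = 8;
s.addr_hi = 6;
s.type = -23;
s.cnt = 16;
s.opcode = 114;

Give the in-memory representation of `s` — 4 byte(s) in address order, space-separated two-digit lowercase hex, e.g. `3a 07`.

9c 6a 50 72

[27+:5] prio=-13 & 0x1f = 0x13; word=0x98000000
[23+:4] state=8 & 0xf = 0x8; word=0x9c000000
[20+:3] addr_hi=6 & 0x7 = 0x6; word=0x9c600000
[14+:6] type=-23 & 0x3f = 0x29; word=0x9c6a4000
[8+:6] cnt=16 & 0x3f = 0x10; word=0x9c6a5000
[0+:8] opcode=114 & 0xff = 0x72; word=0x9c6a5072
word = 0x9c6a5072 → big-endian bytes:
  [0]=0x9c  [1]=0x6a  [2]=0x50  [3]=0x72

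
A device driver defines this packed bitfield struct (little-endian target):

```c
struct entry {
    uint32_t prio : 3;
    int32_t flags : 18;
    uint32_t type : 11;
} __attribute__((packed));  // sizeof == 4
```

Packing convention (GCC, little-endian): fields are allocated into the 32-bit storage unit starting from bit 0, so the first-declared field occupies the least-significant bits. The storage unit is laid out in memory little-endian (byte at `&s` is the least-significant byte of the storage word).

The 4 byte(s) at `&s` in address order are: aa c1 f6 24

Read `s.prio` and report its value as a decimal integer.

2

[0]=0xaa [1]=0xc1 [2]=0xf6 [3]=0x24 (little-endian) → word 0x24f6c1aa
prio [0+:3] = (word>>0) & 0x7 = 2  ←
flags [3+:18] = (word>>3) & 0x3ffff = 186421
type [21+:11] = (word>>21) & 0x7ff = 295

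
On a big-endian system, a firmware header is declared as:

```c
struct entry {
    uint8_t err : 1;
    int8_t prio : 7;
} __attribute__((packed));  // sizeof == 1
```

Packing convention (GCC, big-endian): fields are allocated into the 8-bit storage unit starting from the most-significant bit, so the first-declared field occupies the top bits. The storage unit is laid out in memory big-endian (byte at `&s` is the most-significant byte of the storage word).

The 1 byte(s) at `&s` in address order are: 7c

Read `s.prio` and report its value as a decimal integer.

-4

[0]=0x7c (big-endian) → word 0x7c
err:1 @ bit 7 → (0x7c>>7)&0x1 = 0x0
prio:7 @ bit 0 → (0x7c>>0)&0x7f = 0x7c  ←
prio signed 7b, MSB=1: 124 - 128 = -4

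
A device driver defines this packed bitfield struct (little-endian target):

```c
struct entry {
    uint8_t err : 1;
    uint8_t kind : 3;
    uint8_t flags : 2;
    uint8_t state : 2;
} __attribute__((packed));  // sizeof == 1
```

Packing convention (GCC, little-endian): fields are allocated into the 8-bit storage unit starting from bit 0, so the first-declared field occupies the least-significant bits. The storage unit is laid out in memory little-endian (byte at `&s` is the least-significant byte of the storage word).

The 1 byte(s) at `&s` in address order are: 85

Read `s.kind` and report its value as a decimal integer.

[0]=0x85 (little-endian) → word 0x85
err:1 @ bit 0 → (0x85>>0)&0x1 = 0x1
kind:3 @ bit 1 → (0x85>>1)&0x7 = 0x2  ←
flags:2 @ bit 4 → (0x85>>4)&0x3 = 0x0
state:2 @ bit 6 → (0x85>>6)&0x3 = 0x2

2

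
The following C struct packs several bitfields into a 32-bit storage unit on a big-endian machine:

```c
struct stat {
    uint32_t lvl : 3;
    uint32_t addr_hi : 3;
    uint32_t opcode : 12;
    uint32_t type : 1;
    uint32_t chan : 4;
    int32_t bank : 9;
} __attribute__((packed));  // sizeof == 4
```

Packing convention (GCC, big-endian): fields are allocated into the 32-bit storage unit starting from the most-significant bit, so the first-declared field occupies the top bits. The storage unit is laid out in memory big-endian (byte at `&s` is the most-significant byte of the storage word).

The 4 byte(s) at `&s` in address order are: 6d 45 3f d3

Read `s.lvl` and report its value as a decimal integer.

3

[0]=0x6d [1]=0x45 [2]=0x3f [3]=0xd3 (big-endian) → word 0x6d453fd3
lvl:3 @ bit 29 → (0x6d453fd3>>29)&0x7 = 0x3  ←
addr_hi:3 @ bit 26 → (0x6d453fd3>>26)&0x7 = 0x3
opcode:12 @ bit 14 → (0x6d453fd3>>14)&0xfff = 0x514
type:1 @ bit 13 → (0x6d453fd3>>13)&0x1 = 0x1
chan:4 @ bit 9 → (0x6d453fd3>>9)&0xf = 0xf
bank:9 @ bit 0 → (0x6d453fd3>>0)&0x1ff = 0x1d3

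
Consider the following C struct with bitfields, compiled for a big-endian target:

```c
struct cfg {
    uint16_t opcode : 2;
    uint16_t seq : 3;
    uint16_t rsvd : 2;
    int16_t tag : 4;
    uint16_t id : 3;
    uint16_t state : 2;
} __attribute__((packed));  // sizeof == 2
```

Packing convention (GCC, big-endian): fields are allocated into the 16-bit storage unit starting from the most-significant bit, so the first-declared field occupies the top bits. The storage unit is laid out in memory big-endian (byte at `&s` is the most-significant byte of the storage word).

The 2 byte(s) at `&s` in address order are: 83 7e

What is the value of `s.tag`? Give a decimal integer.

[0]=0x83 [1]=0x7e (big-endian) → word 0x837e
opcode:2 @ bit 14 → (0x837e>>14)&0x3 = 0x2
seq:3 @ bit 11 → (0x837e>>11)&0x7 = 0x0
rsvd:2 @ bit 9 → (0x837e>>9)&0x3 = 0x1
tag:4 @ bit 5 → (0x837e>>5)&0xf = 0xb  ←
id:3 @ bit 2 → (0x837e>>2)&0x7 = 0x7
state:2 @ bit 0 → (0x837e>>0)&0x3 = 0x2
tag signed 4b, MSB=1: 11 - 16 = -5

-5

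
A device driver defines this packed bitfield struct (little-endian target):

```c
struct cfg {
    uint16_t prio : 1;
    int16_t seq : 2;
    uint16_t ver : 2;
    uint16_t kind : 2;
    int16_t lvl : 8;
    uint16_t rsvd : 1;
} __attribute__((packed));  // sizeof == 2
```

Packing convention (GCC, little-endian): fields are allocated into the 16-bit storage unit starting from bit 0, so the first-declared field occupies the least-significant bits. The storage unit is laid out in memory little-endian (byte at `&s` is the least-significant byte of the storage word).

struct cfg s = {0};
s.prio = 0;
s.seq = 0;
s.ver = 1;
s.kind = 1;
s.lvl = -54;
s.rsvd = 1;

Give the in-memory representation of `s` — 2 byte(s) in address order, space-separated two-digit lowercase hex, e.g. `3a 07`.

prio (1b) val=0 bits=0x0 at bit 0: 0x0000
seq (2b) val=0 bits=0x0 at bit 1: 0x0000
ver (2b) val=1 bits=0x1 at bit 3: 0x0008
kind (2b) val=1 bits=0x1 at bit 5: 0x0028
lvl (8b) val=-54 bits=0xca at bit 7: 0x6528
rsvd (1b) val=1 bits=0x1 at bit 15: 0xe528
word = 0xe528 → little-endian bytes:
  [0]=0x28  [1]=0xe5

28 e5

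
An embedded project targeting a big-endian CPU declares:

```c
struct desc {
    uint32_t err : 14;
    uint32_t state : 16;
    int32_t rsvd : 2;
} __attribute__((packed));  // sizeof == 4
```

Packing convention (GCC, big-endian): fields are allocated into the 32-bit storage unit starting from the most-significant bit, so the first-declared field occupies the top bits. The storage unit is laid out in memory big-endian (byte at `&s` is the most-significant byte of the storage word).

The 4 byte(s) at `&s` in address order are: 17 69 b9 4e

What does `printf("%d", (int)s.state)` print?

28243

[0]=0x17 [1]=0x69 [2]=0xb9 [3]=0x4e (big-endian) → word 0x1769b94e
err [18+:14] = (word>>18) & 0x3fff = 1498
state [2+:16] = (word>>2) & 0xffff = 28243  ←
rsvd [0+:2] = (word>>0) & 0x3 = 2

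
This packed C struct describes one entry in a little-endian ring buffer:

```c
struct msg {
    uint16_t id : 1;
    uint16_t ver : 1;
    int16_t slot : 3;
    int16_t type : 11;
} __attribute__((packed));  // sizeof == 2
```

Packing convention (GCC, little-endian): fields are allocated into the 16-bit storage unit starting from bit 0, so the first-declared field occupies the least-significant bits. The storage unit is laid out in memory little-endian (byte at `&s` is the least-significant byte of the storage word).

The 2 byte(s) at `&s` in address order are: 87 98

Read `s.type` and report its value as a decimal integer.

-828

[0]=0x87 [1]=0x98 (little-endian) → word 0x9887
id [0+:1] = (word>>0) & 0x1 = 1
ver [1+:1] = (word>>1) & 0x1 = 1
slot [2+:3] = (word>>2) & 0x7 = 1
type [5+:11] = (word>>5) & 0x7ff = 1220  ←
type signed 11b, MSB=1: 1220 - 2048 = -828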